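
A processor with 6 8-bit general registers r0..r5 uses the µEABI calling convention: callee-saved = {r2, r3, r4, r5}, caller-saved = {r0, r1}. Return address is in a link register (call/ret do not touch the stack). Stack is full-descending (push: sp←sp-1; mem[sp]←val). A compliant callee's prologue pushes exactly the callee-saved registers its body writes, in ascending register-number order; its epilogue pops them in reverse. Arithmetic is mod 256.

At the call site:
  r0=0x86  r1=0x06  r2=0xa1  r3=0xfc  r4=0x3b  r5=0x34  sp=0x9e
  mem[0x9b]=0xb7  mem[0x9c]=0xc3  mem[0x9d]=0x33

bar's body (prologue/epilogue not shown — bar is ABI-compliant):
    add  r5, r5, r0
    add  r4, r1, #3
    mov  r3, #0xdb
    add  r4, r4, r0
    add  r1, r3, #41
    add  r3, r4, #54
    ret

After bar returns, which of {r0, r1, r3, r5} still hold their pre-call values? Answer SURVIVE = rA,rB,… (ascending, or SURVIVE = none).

SURVIVE = r0,r3,r5

prologue: push r3 -> mem[0x9d]=0xfc, sp=0x9d
prologue: push r4 -> mem[0x9c]=0x3b, sp=0x9c
prologue: push r5 -> mem[0x9b]=0x34, sp=0x9b
body[0] add  r5, r5, r0 -> r5=0xba
body[1] add  r4, r1, #3 -> r4=0x09
body[2] mov  r3, #0xdb -> r3=0xdb
body[3] add  r4, r4, r0 -> r4=0x8f
body[4] add  r1, r3, #41 -> r1=0x04
body[5] add  r3, r4, #54 -> r3=0xc5
epilogue: pop r5=0x34, sp=0x9c
epilogue: pop r4=0x3b, sp=0x9d
epilogue: pop r3=0xfc, sp=0x9e
r0: caller-saved, written=False
r1: caller-saved, written=True
r3: callee-saved, written=True
r5: callee-saved, written=True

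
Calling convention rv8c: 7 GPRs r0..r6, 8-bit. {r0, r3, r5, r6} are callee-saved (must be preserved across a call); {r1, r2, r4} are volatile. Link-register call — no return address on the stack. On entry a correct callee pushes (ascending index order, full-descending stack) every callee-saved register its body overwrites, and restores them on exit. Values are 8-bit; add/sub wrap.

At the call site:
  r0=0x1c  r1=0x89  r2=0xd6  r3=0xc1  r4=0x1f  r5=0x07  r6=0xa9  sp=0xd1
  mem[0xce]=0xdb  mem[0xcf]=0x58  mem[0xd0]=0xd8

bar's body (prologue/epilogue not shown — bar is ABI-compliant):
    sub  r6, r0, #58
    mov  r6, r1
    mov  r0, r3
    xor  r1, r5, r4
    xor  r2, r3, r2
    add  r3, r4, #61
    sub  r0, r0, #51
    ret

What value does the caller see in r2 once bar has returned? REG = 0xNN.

REG = 0x17

prologue: push r0 → mem[0xd0]=0x1c, sp=0xd0
prologue: push r3 → mem[0xcf]=0xc1, sp=0xcf
prologue: push r6 → mem[0xce]=0xa9, sp=0xce
body[0] sub  r6, r0, #58 → r6=0xe2
body[1] mov  r6, r1 → r6=0x89
body[2] mov  r0, r3 → r0=0xc1
body[3] xor  r1, r5, r4 → r1=0x18
body[4] xor  r2, r3, r2 → r2=0x17
body[5] add  r3, r4, #61 → r3=0x5c
body[6] sub  r0, r0, #51 → r0=0x8e
epilogue: pop r6=0xa9, sp=0xcf
epilogue: pop r3=0xc1, sp=0xd0
epilogue: pop r0=0x1c, sp=0xd1
r2 is caller-saved → body value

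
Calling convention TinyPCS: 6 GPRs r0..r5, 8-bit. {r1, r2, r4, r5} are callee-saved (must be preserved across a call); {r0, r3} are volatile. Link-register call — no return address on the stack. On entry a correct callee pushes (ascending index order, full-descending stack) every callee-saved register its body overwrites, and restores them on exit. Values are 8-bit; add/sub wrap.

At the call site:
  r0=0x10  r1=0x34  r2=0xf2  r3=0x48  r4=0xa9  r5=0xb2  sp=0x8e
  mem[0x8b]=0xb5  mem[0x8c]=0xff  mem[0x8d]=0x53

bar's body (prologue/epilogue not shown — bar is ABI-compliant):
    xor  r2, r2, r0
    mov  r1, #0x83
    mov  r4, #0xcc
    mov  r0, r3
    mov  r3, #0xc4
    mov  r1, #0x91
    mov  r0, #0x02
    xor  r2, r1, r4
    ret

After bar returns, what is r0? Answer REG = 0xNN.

prologue: push r1 -> mem[0x8d]=0x34, sp=0x8d
prologue: push r2 -> mem[0x8c]=0xf2, sp=0x8c
prologue: push r4 -> mem[0x8b]=0xa9, sp=0x8b
body[0] xor  r2, r2, r0 -> r2=0xe2
body[1] mov  r1, #0x83 -> r1=0x83
body[2] mov  r4, #0xcc -> r4=0xcc
body[3] mov  r0, r3 -> r0=0x48
body[4] mov  r3, #0xc4 -> r3=0xc4
body[5] mov  r1, #0x91 -> r1=0x91
body[6] mov  r0, #0x02 -> r0=0x02
body[7] xor  r2, r1, r4 -> r2=0x5d
epilogue: pop r4=0xa9, sp=0x8c
epilogue: pop r2=0xf2, sp=0x8d
epilogue: pop r1=0x34, sp=0x8e
r0 is caller-saved -> body value

REG = 0x02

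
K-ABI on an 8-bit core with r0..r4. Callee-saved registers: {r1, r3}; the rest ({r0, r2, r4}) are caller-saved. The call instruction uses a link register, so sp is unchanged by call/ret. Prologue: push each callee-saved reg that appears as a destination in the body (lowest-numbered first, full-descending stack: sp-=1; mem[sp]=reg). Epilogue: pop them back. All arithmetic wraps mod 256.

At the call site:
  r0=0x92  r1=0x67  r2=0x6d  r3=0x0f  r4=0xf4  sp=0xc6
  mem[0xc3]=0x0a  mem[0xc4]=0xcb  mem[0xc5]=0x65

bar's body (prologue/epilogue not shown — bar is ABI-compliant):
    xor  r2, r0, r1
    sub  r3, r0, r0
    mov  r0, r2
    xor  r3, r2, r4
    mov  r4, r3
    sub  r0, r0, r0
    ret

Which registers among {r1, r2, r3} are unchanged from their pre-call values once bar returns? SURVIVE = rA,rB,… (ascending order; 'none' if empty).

SURVIVE = r1,r3

prologue: push r3 -> mem[0xc5]=0x0f, sp=0xc5
body[0] xor  r2, r0, r1 -> r2=0xf5
body[1] sub  r3, r0, r0 -> r3=0x00
body[2] mov  r0, r2 -> r0=0xf5
body[3] xor  r3, r2, r4 -> r3=0x01
body[4] mov  r4, r3 -> r4=0x01
body[5] sub  r0, r0, r0 -> r0=0x00
epilogue: pop r3=0x0f, sp=0xc6
r1: callee-saved, written=False
r2: caller-saved, written=True
r3: callee-saved, written=True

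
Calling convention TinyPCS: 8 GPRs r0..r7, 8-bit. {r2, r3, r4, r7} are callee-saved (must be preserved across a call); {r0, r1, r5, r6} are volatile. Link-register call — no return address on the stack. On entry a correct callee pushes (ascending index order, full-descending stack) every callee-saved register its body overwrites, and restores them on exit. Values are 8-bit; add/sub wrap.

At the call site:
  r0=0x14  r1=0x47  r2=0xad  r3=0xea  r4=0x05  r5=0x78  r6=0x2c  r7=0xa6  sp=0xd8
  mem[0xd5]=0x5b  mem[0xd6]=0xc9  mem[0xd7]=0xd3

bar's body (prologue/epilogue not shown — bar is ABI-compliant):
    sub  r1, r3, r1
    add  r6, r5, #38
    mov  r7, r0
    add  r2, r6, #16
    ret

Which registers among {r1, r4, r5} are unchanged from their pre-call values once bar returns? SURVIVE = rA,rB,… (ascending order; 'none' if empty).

SURVIVE = r4,r5

prologue: push r2 -> mem[0xd7]=0xad, sp=0xd7
prologue: push r7 -> mem[0xd6]=0xa6, sp=0xd6
body[0] sub  r1, r3, r1 -> r1=0xa3
body[1] add  r6, r5, #38 -> r6=0x9e
body[2] mov  r7, r0 -> r7=0x14
body[3] add  r2, r6, #16 -> r2=0xae
epilogue: pop r7=0xa6, sp=0xd7
epilogue: pop r2=0xad, sp=0xd8
r1: caller-saved, written=True
r4: callee-saved, written=False
r5: caller-saved, written=False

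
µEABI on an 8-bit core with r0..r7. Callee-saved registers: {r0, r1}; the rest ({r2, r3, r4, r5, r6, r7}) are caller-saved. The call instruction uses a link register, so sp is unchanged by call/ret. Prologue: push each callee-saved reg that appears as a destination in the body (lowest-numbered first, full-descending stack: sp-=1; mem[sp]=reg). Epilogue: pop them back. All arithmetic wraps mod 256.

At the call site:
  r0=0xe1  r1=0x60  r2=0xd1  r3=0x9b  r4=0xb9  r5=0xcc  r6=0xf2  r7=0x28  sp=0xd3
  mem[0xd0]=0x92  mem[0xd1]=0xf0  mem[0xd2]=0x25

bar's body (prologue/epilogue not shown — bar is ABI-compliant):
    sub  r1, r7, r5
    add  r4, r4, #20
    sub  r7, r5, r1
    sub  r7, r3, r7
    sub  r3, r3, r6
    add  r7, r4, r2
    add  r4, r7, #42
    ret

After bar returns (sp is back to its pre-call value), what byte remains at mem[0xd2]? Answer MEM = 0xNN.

MEM = 0x60

prologue: push r1 -> mem[0xd2]=0x60, sp=0xd2
body[0] sub  r1, r7, r5 -> r1=0x5c
body[1] add  r4, r4, #20 -> r4=0xcd
body[2] sub  r7, r5, r1 -> r7=0x70
body[3] sub  r7, r3, r7 -> r7=0x2b
body[4] sub  r3, r3, r6 -> r3=0xa9
body[5] add  r7, r4, r2 -> r7=0x9e
body[6] add  r4, r7, #42 -> r4=0xc8
epilogue: pop r1=0x60, sp=0xd3
prologue pushed ['r1'] at ['0xd2']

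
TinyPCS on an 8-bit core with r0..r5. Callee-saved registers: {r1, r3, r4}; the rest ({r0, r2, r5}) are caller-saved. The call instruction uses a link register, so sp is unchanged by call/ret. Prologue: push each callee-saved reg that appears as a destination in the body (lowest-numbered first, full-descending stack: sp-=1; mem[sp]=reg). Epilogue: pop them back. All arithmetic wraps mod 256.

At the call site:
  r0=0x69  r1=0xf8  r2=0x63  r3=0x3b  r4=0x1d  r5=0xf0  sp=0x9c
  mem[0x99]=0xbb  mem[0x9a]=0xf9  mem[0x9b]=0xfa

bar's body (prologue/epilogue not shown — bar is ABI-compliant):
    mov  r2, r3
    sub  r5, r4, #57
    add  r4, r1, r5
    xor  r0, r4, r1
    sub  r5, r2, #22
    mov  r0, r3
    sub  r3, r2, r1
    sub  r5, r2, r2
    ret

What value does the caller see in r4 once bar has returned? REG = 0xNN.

REG = 0x1d

prologue: push r3 → mem[0x9b]=0x3b, sp=0x9b
prologue: push r4 → mem[0x9a]=0x1d, sp=0x9a
body[0] mov  r2, r3 → r2=0x3b
body[1] sub  r5, r4, #57 → r5=0xe4
body[2] add  r4, r1, r5 → r4=0xdc
body[3] xor  r0, r4, r1 → r0=0x24
body[4] sub  r5, r2, #22 → r5=0x25
body[5] mov  r0, r3 → r0=0x3b
body[6] sub  r3, r2, r1 → r3=0x43
body[7] sub  r5, r2, r2 → r5=0x00
epilogue: pop r4=0x1d, sp=0x9b
epilogue: pop r3=0x3b, sp=0x9c
r4 is callee-saved → restored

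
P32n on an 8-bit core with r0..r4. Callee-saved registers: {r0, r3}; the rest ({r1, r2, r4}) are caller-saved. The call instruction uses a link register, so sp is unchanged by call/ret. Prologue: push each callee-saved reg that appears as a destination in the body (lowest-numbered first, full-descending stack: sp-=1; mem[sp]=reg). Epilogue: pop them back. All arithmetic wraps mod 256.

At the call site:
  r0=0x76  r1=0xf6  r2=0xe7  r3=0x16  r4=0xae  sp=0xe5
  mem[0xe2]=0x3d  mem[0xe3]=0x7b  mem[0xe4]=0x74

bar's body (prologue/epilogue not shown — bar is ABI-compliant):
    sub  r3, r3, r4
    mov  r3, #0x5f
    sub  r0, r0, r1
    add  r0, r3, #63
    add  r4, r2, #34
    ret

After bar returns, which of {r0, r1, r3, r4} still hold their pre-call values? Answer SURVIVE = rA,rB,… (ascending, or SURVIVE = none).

SURVIVE = r0,r1,r3

prologue: push r0 -> mem[0xe4]=0x76, sp=0xe4
prologue: push r3 -> mem[0xe3]=0x16, sp=0xe3
body[0] sub  r3, r3, r4 -> r3=0x68
body[1] mov  r3, #0x5f -> r3=0x5f
body[2] sub  r0, r0, r1 -> r0=0x80
body[3] add  r0, r3, #63 -> r0=0x9e
body[4] add  r4, r2, #34 -> r4=0x09
epilogue: pop r3=0x16, sp=0xe4
epilogue: pop r0=0x76, sp=0xe5
r0: callee-saved, written=True
r1: caller-saved, written=False
r3: callee-saved, written=True
r4: caller-saved, written=True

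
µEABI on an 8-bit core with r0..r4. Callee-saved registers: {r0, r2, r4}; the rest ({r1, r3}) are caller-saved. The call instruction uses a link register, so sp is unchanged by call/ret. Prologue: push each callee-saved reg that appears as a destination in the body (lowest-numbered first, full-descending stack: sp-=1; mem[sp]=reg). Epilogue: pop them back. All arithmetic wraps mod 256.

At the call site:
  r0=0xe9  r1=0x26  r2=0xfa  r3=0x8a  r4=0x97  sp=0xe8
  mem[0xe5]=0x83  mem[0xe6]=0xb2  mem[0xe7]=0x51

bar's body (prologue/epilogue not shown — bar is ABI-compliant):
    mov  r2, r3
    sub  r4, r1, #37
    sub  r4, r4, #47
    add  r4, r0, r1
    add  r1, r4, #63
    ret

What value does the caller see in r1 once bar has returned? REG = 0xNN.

REG = 0x4e

prologue: push r2 → mem[0xe7]=0xfa, sp=0xe7
prologue: push r4 → mem[0xe6]=0x97, sp=0xe6
body[0] mov  r2, r3 → r2=0x8a
body[1] sub  r4, r1, #37 → r4=0x01
body[2] sub  r4, r4, #47 → r4=0xd2
body[3] add  r4, r0, r1 → r4=0x0f
body[4] add  r1, r4, #63 → r1=0x4e
epilogue: pop r4=0x97, sp=0xe7
epilogue: pop r2=0xfa, sp=0xe8
r1 is caller-saved → body value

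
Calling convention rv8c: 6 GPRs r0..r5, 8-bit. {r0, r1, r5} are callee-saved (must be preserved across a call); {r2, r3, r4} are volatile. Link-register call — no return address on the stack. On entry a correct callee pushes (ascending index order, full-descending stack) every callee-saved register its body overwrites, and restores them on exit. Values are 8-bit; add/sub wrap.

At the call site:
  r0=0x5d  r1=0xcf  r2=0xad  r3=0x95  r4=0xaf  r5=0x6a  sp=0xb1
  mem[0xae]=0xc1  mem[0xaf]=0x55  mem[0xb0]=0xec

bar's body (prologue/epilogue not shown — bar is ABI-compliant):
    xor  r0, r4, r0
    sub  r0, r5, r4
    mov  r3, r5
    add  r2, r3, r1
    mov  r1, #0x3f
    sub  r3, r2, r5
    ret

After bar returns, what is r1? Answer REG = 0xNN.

prologue: push r0 -> mem[0xb0]=0x5d, sp=0xb0
prologue: push r1 -> mem[0xaf]=0xcf, sp=0xaf
body[0] xor  r0, r4, r0 -> r0=0xf2
body[1] sub  r0, r5, r4 -> r0=0xbb
body[2] mov  r3, r5 -> r3=0x6a
body[3] add  r2, r3, r1 -> r2=0x39
body[4] mov  r1, #0x3f -> r1=0x3f
body[5] sub  r3, r2, r5 -> r3=0xcf
epilogue: pop r1=0xcf, sp=0xb0
epilogue: pop r0=0x5d, sp=0xb1
r1 is callee-saved -> restored

REG = 0xcf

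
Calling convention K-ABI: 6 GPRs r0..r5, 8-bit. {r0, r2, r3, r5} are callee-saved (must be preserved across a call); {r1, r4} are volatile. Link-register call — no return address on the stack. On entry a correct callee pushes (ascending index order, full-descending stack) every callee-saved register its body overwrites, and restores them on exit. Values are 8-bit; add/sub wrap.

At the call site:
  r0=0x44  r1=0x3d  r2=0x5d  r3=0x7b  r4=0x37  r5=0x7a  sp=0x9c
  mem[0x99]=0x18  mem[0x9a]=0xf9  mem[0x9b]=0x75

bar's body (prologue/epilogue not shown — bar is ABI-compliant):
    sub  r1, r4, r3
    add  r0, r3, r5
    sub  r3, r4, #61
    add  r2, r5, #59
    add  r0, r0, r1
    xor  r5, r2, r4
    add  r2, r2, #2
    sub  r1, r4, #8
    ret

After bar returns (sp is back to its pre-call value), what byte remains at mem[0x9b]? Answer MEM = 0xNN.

prologue: push r0 -> mem[0x9b]=0x44, sp=0x9b
prologue: push r2 -> mem[0x9a]=0x5d, sp=0x9a
prologue: push r3 -> mem[0x99]=0x7b, sp=0x99
prologue: push r5 -> mem[0x98]=0x7a, sp=0x98
body[0] sub  r1, r4, r3 -> r1=0xbc
body[1] add  r0, r3, r5 -> r0=0xf5
body[2] sub  r3, r4, #61 -> r3=0xfa
body[3] add  r2, r5, #59 -> r2=0xb5
body[4] add  r0, r0, r1 -> r0=0xb1
body[5] xor  r5, r2, r4 -> r5=0x82
body[6] add  r2, r2, #2 -> r2=0xb7
body[7] sub  r1, r4, #8 -> r1=0x2f
epilogue: pop r5=0x7a, sp=0x99
epilogue: pop r3=0x7b, sp=0x9a
epilogue: pop r2=0x5d, sp=0x9b
epilogue: pop r0=0x44, sp=0x9c
prologue pushed ['r0', 'r2', 'r3', 'r5'] at ['0x9b', '0x9a', '0x99', '0x98']

MEM = 0x44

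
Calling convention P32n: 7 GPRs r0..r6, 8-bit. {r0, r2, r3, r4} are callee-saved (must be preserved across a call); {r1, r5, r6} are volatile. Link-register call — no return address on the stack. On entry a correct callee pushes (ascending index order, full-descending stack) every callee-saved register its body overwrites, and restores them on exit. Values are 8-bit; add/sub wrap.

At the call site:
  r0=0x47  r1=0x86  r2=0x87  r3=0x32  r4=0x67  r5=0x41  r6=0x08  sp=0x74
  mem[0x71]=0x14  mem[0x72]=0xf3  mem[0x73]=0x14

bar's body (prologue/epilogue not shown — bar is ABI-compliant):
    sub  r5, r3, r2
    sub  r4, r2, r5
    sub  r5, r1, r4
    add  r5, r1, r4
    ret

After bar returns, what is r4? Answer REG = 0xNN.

REG = 0x67

prologue: push r4 -> mem[0x73]=0x67, sp=0x73
body[0] sub  r5, r3, r2 -> r5=0xab
body[1] sub  r4, r2, r5 -> r4=0xdc
body[2] sub  r5, r1, r4 -> r5=0xaa
body[3] add  r5, r1, r4 -> r5=0x62
epilogue: pop r4=0x67, sp=0x74
r4 is callee-saved -> restored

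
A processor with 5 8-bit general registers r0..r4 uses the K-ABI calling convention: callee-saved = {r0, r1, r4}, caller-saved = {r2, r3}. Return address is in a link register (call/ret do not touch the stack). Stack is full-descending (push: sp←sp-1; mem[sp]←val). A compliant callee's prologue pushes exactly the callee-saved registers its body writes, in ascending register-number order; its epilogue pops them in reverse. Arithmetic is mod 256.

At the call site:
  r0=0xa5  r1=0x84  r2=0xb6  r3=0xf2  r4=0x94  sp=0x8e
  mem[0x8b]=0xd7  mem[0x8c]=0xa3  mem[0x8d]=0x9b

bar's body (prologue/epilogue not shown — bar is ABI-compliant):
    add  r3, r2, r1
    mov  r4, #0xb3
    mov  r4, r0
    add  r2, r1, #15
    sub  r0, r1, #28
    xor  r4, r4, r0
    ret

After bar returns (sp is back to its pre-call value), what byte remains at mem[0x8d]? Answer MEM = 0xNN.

MEM = 0xa5

prologue: push r0 -> mem[0x8d]=0xa5, sp=0x8d
prologue: push r4 -> mem[0x8c]=0x94, sp=0x8c
body[0] add  r3, r2, r1 -> r3=0x3a
body[1] mov  r4, #0xb3 -> r4=0xb3
body[2] mov  r4, r0 -> r4=0xa5
body[3] add  r2, r1, #15 -> r2=0x93
body[4] sub  r0, r1, #28 -> r0=0x68
body[5] xor  r4, r4, r0 -> r4=0xcd
epilogue: pop r4=0x94, sp=0x8d
epilogue: pop r0=0xa5, sp=0x8e
prologue pushed ['r0', 'r4'] at ['0x8d', '0x8c']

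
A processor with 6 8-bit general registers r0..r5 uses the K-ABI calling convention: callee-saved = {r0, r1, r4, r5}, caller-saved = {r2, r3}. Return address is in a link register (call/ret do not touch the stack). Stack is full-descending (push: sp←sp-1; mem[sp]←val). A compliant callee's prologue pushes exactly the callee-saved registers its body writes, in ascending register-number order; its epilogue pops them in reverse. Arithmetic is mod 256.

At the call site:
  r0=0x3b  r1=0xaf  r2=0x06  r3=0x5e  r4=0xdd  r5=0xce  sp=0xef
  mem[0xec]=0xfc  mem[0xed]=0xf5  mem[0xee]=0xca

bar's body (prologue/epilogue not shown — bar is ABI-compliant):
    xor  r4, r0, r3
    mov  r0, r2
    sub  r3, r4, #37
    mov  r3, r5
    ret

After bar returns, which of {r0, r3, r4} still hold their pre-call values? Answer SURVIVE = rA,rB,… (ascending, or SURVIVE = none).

prologue: push r0 → mem[0xee]=0x3b, sp=0xee
prologue: push r4 → mem[0xed]=0xdd, sp=0xed
body[0] xor  r4, r0, r3 → r4=0x65
body[1] mov  r0, r2 → r0=0x06
body[2] sub  r3, r4, #37 → r3=0x40
body[3] mov  r3, r5 → r3=0xce
epilogue: pop r4=0xdd, sp=0xee
epilogue: pop r0=0x3b, sp=0xef
r0: callee-saved, written=True
r3: caller-saved, written=True
r4: callee-saved, written=True

SURVIVE = r0,r4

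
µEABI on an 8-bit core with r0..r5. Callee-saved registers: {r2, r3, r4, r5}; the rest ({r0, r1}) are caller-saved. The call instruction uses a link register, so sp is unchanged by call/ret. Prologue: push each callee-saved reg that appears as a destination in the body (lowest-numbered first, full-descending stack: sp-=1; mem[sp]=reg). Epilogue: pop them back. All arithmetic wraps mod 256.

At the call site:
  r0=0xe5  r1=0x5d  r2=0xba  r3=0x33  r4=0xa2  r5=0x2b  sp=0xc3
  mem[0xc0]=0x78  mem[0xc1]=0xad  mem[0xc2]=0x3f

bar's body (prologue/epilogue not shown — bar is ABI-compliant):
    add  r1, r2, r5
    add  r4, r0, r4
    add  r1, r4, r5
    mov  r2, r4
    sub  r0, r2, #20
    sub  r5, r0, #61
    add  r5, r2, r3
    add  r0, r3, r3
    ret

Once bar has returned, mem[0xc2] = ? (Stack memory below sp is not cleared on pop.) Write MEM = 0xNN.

prologue: push r2 -> mem[0xc2]=0xba, sp=0xc2
prologue: push r4 -> mem[0xc1]=0xa2, sp=0xc1
prologue: push r5 -> mem[0xc0]=0x2b, sp=0xc0
body[0] add  r1, r2, r5 -> r1=0xe5
body[1] add  r4, r0, r4 -> r4=0x87
body[2] add  r1, r4, r5 -> r1=0xb2
body[3] mov  r2, r4 -> r2=0x87
body[4] sub  r0, r2, #20 -> r0=0x73
body[5] sub  r5, r0, #61 -> r5=0x36
body[6] add  r5, r2, r3 -> r5=0xba
body[7] add  r0, r3, r3 -> r0=0x66
epilogue: pop r5=0x2b, sp=0xc1
epilogue: pop r4=0xa2, sp=0xc2
epilogue: pop r2=0xba, sp=0xc3
prologue pushed ['r2', 'r4', 'r5'] at ['0xc2', '0xc1', '0xc0']

MEM = 0xba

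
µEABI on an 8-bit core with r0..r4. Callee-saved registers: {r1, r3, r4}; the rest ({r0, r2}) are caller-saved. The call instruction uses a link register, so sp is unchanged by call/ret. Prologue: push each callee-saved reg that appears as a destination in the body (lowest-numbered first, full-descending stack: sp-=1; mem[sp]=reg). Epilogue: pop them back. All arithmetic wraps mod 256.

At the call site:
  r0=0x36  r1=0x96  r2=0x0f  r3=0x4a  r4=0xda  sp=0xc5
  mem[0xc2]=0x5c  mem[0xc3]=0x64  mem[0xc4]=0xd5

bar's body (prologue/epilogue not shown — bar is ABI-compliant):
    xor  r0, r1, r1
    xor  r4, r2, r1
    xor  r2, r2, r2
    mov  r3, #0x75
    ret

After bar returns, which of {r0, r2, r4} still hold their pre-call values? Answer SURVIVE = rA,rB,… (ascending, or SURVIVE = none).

prologue: push r3 -> mem[0xc4]=0x4a, sp=0xc4
prologue: push r4 -> mem[0xc3]=0xda, sp=0xc3
body[0] xor  r0, r1, r1 -> r0=0x00
body[1] xor  r4, r2, r1 -> r4=0x99
body[2] xor  r2, r2, r2 -> r2=0x00
body[3] mov  r3, #0x75 -> r3=0x75
epilogue: pop r4=0xda, sp=0xc4
epilogue: pop r3=0x4a, sp=0xc5
r0: caller-saved, written=True
r2: caller-saved, written=True
r4: callee-saved, written=True

SURVIVE = r4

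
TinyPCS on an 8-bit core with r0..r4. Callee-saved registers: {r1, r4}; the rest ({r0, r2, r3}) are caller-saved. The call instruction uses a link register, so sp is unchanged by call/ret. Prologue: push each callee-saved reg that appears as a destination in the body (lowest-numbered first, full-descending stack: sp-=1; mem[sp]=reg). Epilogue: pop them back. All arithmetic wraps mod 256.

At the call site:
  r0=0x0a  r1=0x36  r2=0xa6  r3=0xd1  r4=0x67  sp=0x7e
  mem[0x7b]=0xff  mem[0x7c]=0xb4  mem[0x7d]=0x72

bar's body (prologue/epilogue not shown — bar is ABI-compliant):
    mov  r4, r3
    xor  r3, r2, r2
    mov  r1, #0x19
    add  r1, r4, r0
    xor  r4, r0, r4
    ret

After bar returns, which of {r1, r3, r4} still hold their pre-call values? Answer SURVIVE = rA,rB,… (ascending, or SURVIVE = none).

prologue: push r1 → mem[0x7d]=0x36, sp=0x7d
prologue: push r4 → mem[0x7c]=0x67, sp=0x7c
body[0] mov  r4, r3 → r4=0xd1
body[1] xor  r3, r2, r2 → r3=0x00
body[2] mov  r1, #0x19 → r1=0x19
body[3] add  r1, r4, r0 → r1=0xdb
body[4] xor  r4, r0, r4 → r4=0xdb
epilogue: pop r4=0x67, sp=0x7d
epilogue: pop r1=0x36, sp=0x7e
r1: callee-saved, written=True
r3: caller-saved, written=True
r4: callee-saved, written=True

SURVIVE = r1,r4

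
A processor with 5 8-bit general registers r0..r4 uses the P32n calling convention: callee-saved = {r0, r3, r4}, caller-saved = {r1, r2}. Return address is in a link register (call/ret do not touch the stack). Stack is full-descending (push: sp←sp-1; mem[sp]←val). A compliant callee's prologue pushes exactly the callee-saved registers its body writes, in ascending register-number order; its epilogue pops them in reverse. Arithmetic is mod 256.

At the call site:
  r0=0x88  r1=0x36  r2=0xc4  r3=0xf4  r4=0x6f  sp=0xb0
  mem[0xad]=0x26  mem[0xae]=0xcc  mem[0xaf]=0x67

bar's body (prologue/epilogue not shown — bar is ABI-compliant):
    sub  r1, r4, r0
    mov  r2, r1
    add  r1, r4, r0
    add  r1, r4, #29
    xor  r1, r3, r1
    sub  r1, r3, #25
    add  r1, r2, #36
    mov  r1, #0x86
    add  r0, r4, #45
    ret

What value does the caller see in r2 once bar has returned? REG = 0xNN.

prologue: push r0 -> mem[0xaf]=0x88, sp=0xaf
body[0] sub  r1, r4, r0 -> r1=0xe7
body[1] mov  r2, r1 -> r2=0xe7
body[2] add  r1, r4, r0 -> r1=0xf7
body[3] add  r1, r4, #29 -> r1=0x8c
body[4] xor  r1, r3, r1 -> r1=0x78
body[5] sub  r1, r3, #25 -> r1=0xdb
body[6] add  r1, r2, #36 -> r1=0x0b
body[7] mov  r1, #0x86 -> r1=0x86
body[8] add  r0, r4, #45 -> r0=0x9c
epilogue: pop r0=0x88, sp=0xb0
r2 is caller-saved -> body value

REG = 0xe7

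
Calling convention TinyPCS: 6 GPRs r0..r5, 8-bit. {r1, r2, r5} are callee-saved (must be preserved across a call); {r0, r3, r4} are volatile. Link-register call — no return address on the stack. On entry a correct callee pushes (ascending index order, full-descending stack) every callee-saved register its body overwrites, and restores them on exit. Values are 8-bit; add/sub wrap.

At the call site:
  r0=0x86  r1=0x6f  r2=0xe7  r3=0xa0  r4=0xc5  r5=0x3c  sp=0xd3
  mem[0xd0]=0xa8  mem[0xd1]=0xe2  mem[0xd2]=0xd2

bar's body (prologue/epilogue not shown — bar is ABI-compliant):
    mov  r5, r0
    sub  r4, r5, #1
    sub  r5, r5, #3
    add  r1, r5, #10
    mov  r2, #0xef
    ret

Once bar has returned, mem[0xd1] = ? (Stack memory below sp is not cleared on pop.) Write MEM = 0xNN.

MEM = 0xe7

prologue: push r1 -> mem[0xd2]=0x6f, sp=0xd2
prologue: push r2 -> mem[0xd1]=0xe7, sp=0xd1
prologue: push r5 -> mem[0xd0]=0x3c, sp=0xd0
body[0] mov  r5, r0 -> r5=0x86
body[1] sub  r4, r5, #1 -> r4=0x85
body[2] sub  r5, r5, #3 -> r5=0x83
body[3] add  r1, r5, #10 -> r1=0x8d
body[4] mov  r2, #0xef -> r2=0xef
epilogue: pop r5=0x3c, sp=0xd1
epilogue: pop r2=0xe7, sp=0xd2
epilogue: pop r1=0x6f, sp=0xd3
prologue pushed ['r1', 'r2', 'r5'] at ['0xd2', '0xd1', '0xd0']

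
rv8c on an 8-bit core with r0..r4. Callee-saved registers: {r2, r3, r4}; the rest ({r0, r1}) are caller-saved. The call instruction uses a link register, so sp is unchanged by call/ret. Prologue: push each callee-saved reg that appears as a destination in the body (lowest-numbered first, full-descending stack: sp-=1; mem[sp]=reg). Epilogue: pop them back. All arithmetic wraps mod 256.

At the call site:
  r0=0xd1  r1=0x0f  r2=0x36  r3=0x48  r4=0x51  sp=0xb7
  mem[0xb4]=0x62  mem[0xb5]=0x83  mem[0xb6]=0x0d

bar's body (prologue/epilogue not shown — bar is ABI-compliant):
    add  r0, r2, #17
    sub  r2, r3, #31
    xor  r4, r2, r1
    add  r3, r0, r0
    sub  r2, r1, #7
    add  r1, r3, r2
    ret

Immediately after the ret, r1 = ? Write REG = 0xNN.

REG = 0x96

prologue: push r2 → mem[0xb6]=0x36, sp=0xb6
prologue: push r3 → mem[0xb5]=0x48, sp=0xb5
prologue: push r4 → mem[0xb4]=0x51, sp=0xb4
body[0] add  r0, r2, #17 → r0=0x47
body[1] sub  r2, r3, #31 → r2=0x29
body[2] xor  r4, r2, r1 → r4=0x26
body[3] add  r3, r0, r0 → r3=0x8e
body[4] sub  r2, r1, #7 → r2=0x08
body[5] add  r1, r3, r2 → r1=0x96
epilogue: pop r4=0x51, sp=0xb5
epilogue: pop r3=0x48, sp=0xb6
epilogue: pop r2=0x36, sp=0xb7
r1 is caller-saved → body value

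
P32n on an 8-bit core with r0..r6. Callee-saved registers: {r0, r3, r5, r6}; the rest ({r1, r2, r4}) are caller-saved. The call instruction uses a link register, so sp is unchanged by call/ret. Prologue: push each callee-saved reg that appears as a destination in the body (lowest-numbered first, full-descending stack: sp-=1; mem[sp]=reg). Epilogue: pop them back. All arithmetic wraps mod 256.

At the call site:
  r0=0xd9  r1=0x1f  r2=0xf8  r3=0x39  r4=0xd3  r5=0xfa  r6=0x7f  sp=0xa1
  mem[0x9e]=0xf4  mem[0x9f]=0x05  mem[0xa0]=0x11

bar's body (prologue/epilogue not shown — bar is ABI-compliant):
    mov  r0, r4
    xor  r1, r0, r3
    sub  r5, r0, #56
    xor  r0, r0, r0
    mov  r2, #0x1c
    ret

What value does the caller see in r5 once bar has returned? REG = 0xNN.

REG = 0xfa

prologue: push r0 -> mem[0xa0]=0xd9, sp=0xa0
prologue: push r5 -> mem[0x9f]=0xfa, sp=0x9f
body[0] mov  r0, r4 -> r0=0xd3
body[1] xor  r1, r0, r3 -> r1=0xea
body[2] sub  r5, r0, #56 -> r5=0x9b
body[3] xor  r0, r0, r0 -> r0=0x00
body[4] mov  r2, #0x1c -> r2=0x1c
epilogue: pop r5=0xfa, sp=0xa0
epilogue: pop r0=0xd9, sp=0xa1
r5 is callee-saved -> restored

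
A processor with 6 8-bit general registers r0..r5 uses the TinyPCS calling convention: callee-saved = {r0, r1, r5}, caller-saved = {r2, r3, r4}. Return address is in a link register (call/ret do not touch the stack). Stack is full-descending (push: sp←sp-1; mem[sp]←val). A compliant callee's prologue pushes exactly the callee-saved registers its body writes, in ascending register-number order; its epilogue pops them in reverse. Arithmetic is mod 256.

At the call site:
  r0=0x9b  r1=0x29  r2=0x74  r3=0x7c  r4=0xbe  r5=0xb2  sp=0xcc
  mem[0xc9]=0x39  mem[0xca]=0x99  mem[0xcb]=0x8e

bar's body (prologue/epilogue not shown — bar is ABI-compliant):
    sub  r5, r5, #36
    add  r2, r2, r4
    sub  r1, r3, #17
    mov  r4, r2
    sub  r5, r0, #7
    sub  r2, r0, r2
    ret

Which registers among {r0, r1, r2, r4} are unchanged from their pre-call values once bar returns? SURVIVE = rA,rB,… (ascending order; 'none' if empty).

SURVIVE = r0,r1

prologue: push r1 -> mem[0xcb]=0x29, sp=0xcb
prologue: push r5 -> mem[0xca]=0xb2, sp=0xca
body[0] sub  r5, r5, #36 -> r5=0x8e
body[1] add  r2, r2, r4 -> r2=0x32
body[2] sub  r1, r3, #17 -> r1=0x6b
body[3] mov  r4, r2 -> r4=0x32
body[4] sub  r5, r0, #7 -> r5=0x94
body[5] sub  r2, r0, r2 -> r2=0x69
epilogue: pop r5=0xb2, sp=0xcb
epilogue: pop r1=0x29, sp=0xcc
r0: callee-saved, written=False
r1: callee-saved, written=True
r2: caller-saved, written=True
r4: caller-saved, written=True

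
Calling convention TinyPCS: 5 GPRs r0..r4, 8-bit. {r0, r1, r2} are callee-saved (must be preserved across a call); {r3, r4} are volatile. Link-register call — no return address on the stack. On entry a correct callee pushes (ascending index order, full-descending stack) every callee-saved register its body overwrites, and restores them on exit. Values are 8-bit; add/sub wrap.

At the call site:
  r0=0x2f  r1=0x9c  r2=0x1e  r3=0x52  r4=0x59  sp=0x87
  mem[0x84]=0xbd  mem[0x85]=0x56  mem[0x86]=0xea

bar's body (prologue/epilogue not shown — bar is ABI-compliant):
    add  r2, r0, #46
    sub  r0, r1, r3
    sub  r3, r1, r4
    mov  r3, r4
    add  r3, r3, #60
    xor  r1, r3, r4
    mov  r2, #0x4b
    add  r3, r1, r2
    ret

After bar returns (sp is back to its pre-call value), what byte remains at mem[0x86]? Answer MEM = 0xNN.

MEM = 0x2f

prologue: push r0 → mem[0x86]=0x2f, sp=0x86
prologue: push r1 → mem[0x85]=0x9c, sp=0x85
prologue: push r2 → mem[0x84]=0x1e, sp=0x84
body[0] add  r2, r0, #46 → r2=0x5d
body[1] sub  r0, r1, r3 → r0=0x4a
body[2] sub  r3, r1, r4 → r3=0x43
body[3] mov  r3, r4 → r3=0x59
body[4] add  r3, r3, #60 → r3=0x95
body[5] xor  r1, r3, r4 → r1=0xcc
body[6] mov  r2, #0x4b → r2=0x4b
body[7] add  r3, r1, r2 → r3=0x17
epilogue: pop r2=0x1e, sp=0x85
epilogue: pop r1=0x9c, sp=0x86
epilogue: pop r0=0x2f, sp=0x87
prologue pushed ['r0', 'r1', 'r2'] at ['0x86', '0x85', '0x84']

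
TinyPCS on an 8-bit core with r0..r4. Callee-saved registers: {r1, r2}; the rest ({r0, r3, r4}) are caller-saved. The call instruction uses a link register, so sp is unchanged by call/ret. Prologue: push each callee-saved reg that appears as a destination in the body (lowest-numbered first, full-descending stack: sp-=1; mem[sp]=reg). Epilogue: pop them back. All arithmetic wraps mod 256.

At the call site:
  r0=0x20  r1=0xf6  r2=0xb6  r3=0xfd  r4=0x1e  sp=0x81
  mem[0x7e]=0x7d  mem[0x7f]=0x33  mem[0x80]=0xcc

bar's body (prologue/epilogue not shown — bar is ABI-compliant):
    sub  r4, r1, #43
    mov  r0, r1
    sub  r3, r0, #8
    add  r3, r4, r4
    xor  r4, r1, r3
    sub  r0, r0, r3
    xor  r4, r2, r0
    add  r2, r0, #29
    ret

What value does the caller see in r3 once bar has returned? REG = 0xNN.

prologue: push r2 → mem[0x80]=0xb6, sp=0x80
body[0] sub  r4, r1, #43 → r4=0xcb
body[1] mov  r0, r1 → r0=0xf6
body[2] sub  r3, r0, #8 → r3=0xee
body[3] add  r3, r4, r4 → r3=0x96
body[4] xor  r4, r1, r3 → r4=0x60
body[5] sub  r0, r0, r3 → r0=0x60
body[6] xor  r4, r2, r0 → r4=0xd6
body[7] add  r2, r0, #29 → r2=0x7d
epilogue: pop r2=0xb6, sp=0x81
r3 is caller-saved → body value

REG = 0x96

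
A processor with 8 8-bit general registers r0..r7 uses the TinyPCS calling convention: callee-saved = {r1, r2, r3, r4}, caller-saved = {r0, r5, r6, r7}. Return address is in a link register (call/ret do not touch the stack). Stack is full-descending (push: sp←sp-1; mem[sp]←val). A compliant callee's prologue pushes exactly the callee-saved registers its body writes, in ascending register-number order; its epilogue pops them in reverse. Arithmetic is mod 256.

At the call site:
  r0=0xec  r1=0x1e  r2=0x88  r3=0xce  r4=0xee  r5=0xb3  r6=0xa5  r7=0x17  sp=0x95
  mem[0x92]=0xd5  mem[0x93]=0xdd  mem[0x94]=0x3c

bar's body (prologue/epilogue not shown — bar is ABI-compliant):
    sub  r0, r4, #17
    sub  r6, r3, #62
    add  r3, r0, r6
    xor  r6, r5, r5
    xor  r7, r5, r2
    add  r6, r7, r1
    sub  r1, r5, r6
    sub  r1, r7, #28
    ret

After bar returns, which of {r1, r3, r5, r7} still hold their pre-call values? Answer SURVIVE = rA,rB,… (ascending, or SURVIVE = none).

prologue: push r1 → mem[0x94]=0x1e, sp=0x94
prologue: push r3 → mem[0x93]=0xce, sp=0x93
body[0] sub  r0, r4, #17 → r0=0xdd
body[1] sub  r6, r3, #62 → r6=0x90
body[2] add  r3, r0, r6 → r3=0x6d
body[3] xor  r6, r5, r5 → r6=0x00
body[4] xor  r7, r5, r2 → r7=0x3b
body[5] add  r6, r7, r1 → r6=0x59
body[6] sub  r1, r5, r6 → r1=0x5a
body[7] sub  r1, r7, #28 → r1=0x1f
epilogue: pop r3=0xce, sp=0x94
epilogue: pop r1=0x1e, sp=0x95
r1: callee-saved, written=True
r3: callee-saved, written=True
r5: caller-saved, written=False
r7: caller-saved, written=True

SURVIVE = r1,r3,r5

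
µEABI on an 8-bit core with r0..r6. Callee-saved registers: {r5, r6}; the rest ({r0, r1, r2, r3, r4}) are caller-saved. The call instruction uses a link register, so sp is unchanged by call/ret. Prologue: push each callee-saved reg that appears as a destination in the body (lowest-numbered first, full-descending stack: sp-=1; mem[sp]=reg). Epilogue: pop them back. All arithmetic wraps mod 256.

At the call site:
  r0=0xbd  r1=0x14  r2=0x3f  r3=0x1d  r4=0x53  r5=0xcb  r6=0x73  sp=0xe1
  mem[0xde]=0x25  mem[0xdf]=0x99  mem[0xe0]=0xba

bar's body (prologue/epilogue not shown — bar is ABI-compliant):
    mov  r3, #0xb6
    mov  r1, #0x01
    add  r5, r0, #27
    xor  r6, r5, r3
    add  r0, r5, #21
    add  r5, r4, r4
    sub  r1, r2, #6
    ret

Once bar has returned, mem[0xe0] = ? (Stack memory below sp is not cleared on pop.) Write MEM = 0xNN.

MEM = 0xcb

prologue: push r5 -> mem[0xe0]=0xcb, sp=0xe0
prologue: push r6 -> mem[0xdf]=0x73, sp=0xdf
body[0] mov  r3, #0xb6 -> r3=0xb6
body[1] mov  r1, #0x01 -> r1=0x01
body[2] add  r5, r0, #27 -> r5=0xd8
body[3] xor  r6, r5, r3 -> r6=0x6e
body[4] add  r0, r5, #21 -> r0=0xed
body[5] add  r5, r4, r4 -> r5=0xa6
body[6] sub  r1, r2, #6 -> r1=0x39
epilogue: pop r6=0x73, sp=0xe0
epilogue: pop r5=0xcb, sp=0xe1
prologue pushed ['r5', 'r6'] at ['0xe0', '0xdf']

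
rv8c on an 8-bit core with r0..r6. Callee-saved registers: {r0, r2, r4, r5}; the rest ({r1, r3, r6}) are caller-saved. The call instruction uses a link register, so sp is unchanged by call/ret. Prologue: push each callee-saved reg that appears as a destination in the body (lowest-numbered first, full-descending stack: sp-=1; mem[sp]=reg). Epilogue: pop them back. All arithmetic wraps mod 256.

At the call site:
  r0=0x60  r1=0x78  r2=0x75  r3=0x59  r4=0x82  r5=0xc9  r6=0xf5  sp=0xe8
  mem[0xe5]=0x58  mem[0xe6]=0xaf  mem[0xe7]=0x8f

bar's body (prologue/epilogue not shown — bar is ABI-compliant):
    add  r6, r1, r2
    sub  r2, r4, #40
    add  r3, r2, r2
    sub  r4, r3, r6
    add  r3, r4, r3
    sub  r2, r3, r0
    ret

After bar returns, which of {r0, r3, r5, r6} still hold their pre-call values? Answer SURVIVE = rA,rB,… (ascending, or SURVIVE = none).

prologue: push r2 -> mem[0xe7]=0x75, sp=0xe7
prologue: push r4 -> mem[0xe6]=0x82, sp=0xe6
body[0] add  r6, r1, r2 -> r6=0xed
body[1] sub  r2, r4, #40 -> r2=0x5a
body[2] add  r3, r2, r2 -> r3=0xb4
body[3] sub  r4, r3, r6 -> r4=0xc7
body[4] add  r3, r4, r3 -> r3=0x7b
body[5] sub  r2, r3, r0 -> r2=0x1b
epilogue: pop r4=0x82, sp=0xe7
epilogue: pop r2=0x75, sp=0xe8
r0: callee-saved, written=False
r3: caller-saved, written=True
r5: callee-saved, written=False
r6: caller-saved, written=True

SURVIVE = r0,r5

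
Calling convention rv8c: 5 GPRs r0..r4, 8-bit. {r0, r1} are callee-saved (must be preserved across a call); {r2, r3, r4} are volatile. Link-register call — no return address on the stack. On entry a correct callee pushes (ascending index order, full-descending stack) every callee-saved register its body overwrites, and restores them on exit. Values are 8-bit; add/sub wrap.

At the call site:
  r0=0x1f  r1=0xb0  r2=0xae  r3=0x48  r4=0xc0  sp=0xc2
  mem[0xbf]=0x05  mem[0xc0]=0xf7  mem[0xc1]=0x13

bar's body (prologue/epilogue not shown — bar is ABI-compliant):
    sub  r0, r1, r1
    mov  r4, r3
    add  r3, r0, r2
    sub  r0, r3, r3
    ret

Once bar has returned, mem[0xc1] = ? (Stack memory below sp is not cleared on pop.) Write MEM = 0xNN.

MEM = 0x1f

prologue: push r0 -> mem[0xc1]=0x1f, sp=0xc1
body[0] sub  r0, r1, r1 -> r0=0x00
body[1] mov  r4, r3 -> r4=0x48
body[2] add  r3, r0, r2 -> r3=0xae
body[3] sub  r0, r3, r3 -> r0=0x00
epilogue: pop r0=0x1f, sp=0xc2
prologue pushed ['r0'] at ['0xc1']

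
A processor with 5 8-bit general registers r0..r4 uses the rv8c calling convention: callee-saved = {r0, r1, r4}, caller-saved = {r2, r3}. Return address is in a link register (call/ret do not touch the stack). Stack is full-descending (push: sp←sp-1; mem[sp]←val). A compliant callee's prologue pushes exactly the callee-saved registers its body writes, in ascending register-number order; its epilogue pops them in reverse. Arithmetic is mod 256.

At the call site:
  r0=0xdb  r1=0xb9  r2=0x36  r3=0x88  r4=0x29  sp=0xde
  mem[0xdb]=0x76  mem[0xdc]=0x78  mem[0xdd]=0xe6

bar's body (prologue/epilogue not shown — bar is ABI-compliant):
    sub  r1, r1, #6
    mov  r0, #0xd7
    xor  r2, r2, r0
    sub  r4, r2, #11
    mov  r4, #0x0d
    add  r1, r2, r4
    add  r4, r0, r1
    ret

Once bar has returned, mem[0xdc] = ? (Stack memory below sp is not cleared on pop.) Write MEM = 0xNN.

prologue: push r0 -> mem[0xdd]=0xdb, sp=0xdd
prologue: push r1 -> mem[0xdc]=0xb9, sp=0xdc
prologue: push r4 -> mem[0xdb]=0x29, sp=0xdb
body[0] sub  r1, r1, #6 -> r1=0xb3
body[1] mov  r0, #0xd7 -> r0=0xd7
body[2] xor  r2, r2, r0 -> r2=0xe1
body[3] sub  r4, r2, #11 -> r4=0xd6
body[4] mov  r4, #0x0d -> r4=0x0d
body[5] add  r1, r2, r4 -> r1=0xee
body[6] add  r4, r0, r1 -> r4=0xc5
epilogue: pop r4=0x29, sp=0xdc
epilogue: pop r1=0xb9, sp=0xdd
epilogue: pop r0=0xdb, sp=0xde
prologue pushed ['r0', 'r1', 'r4'] at ['0xdd', '0xdc', '0xdb']

MEM = 0xb9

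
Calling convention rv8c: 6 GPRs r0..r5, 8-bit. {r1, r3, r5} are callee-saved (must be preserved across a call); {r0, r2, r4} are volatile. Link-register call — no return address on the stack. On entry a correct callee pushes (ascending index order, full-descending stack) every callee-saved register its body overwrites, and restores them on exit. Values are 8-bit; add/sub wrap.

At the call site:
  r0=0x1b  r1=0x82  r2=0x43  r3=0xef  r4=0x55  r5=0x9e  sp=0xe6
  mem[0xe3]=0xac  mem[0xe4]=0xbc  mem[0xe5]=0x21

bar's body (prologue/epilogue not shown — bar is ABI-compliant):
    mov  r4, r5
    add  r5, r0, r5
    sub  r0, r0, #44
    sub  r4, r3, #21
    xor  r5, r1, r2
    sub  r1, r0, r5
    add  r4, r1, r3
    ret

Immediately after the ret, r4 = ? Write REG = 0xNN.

REG = 0x1d

prologue: push r1 -> mem[0xe5]=0x82, sp=0xe5
prologue: push r5 -> mem[0xe4]=0x9e, sp=0xe4
body[0] mov  r4, r5 -> r4=0x9e
body[1] add  r5, r0, r5 -> r5=0xb9
body[2] sub  r0, r0, #44 -> r0=0xef
body[3] sub  r4, r3, #21 -> r4=0xda
body[4] xor  r5, r1, r2 -> r5=0xc1
body[5] sub  r1, r0, r5 -> r1=0x2e
body[6] add  r4, r1, r3 -> r4=0x1d
epilogue: pop r5=0x9e, sp=0xe5
epilogue: pop r1=0x82, sp=0xe6
r4 is caller-saved -> body value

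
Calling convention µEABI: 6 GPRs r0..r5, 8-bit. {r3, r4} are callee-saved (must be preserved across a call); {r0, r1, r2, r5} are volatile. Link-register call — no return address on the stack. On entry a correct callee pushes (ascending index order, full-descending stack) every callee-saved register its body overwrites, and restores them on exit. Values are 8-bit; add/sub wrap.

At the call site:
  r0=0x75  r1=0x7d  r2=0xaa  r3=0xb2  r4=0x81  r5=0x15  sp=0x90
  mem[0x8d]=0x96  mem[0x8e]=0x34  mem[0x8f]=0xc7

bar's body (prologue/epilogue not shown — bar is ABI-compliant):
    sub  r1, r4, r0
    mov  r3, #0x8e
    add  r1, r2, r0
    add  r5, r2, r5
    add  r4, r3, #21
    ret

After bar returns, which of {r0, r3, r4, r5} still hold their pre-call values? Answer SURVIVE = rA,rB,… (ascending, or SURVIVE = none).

prologue: push r3 → mem[0x8f]=0xb2, sp=0x8f
prologue: push r4 → mem[0x8e]=0x81, sp=0x8e
body[0] sub  r1, r4, r0 → r1=0x0c
body[1] mov  r3, #0x8e → r3=0x8e
body[2] add  r1, r2, r0 → r1=0x1f
body[3] add  r5, r2, r5 → r5=0xbf
body[4] add  r4, r3, #21 → r4=0xa3
epilogue: pop r4=0x81, sp=0x8f
epilogue: pop r3=0xb2, sp=0x90
r0: caller-saved, written=False
r3: callee-saved, written=True
r4: callee-saved, written=True
r5: caller-saved, written=True

SURVIVE = r0,r3,r4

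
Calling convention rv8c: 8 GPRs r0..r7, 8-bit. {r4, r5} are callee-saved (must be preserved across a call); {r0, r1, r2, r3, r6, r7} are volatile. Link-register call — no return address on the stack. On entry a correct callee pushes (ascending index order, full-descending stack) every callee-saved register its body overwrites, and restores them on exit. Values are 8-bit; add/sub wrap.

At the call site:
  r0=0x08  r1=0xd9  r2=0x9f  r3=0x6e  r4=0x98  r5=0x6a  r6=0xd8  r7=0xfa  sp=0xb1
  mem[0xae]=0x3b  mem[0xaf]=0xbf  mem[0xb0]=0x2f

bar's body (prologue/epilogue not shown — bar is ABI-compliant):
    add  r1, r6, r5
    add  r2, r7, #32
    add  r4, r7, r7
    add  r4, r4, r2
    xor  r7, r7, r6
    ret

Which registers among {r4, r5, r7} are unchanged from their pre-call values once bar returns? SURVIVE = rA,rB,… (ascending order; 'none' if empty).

SURVIVE = r4,r5

prologue: push r4 → mem[0xb0]=0x98, sp=0xb0
body[0] add  r1, r6, r5 → r1=0x42
body[1] add  r2, r7, #32 → r2=0x1a
body[2] add  r4, r7, r7 → r4=0xf4
body[3] add  r4, r4, r2 → r4=0x0e
body[4] xor  r7, r7, r6 → r7=0x22
epilogue: pop r4=0x98, sp=0xb1
r4: callee-saved, written=True
r5: callee-saved, written=False
r7: caller-saved, written=True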